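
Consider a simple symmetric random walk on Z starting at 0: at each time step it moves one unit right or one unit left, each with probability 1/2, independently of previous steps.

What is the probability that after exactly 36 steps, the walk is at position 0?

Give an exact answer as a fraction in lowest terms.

To return to 0 after 36 steps: need exactly 18 steps of +1 and 18 of -1.
Favorable paths: C(36,18) = 9075135300
Total paths: 2^36 = 68719476736
P = 9075135300/68719476736 = 2268783825/17179869184

Answer: 2268783825/17179869184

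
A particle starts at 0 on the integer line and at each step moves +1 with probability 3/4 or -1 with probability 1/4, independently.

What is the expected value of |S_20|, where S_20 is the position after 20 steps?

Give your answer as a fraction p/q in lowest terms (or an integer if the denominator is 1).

S_20 takes values m ≡ 0 (mod 2) with |m| ≤ 20; P(S_20=m) = C(20,(20+m)/2) · (3/4)^((20+m)/2) · (1/4)^((20-m)/2).
Distribution: P(S=-20)=1/1099511627776, P(S=-18)=15/274877906944, P(S=-16)=855/549755813888, P(S=-14)=7695/274877906944, P(S=-12)=392445/1099511627776, P(S=-10)=235467/68719476736, P(S=-8)=3532005/137438953472, P(S=-6)=10596015/68719476736, P(S=-4)=413244585/549755813888, P(S=-2)=413244585/137438953472, P(S=0)=2727414261/274877906944, P(S=2)=3719201265/137438953472, P(S=4)=33472811385/549755813888, P(S=6)=7724494935/68719476736, P(S=8)=23173484805/137438953472, P(S=10)=13904090883/68719476736, P(S=12)=208561363245/1099511627776, P(S=14)=36804946455/274877906944, P(S=16)=36804946455/549755813888, P(S=18)=5811307335/274877906944, P(S=20)=3486784401/1099511627776
E[|S_20|] = Σ_m |m|·P(S_20=m) = 688595264765/68719476736

Answer: 688595264765/68719476736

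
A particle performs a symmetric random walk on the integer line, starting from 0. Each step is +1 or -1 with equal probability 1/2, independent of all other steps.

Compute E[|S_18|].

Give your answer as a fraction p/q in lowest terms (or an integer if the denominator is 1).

S_18 takes values m ≡ 0 (mod 2) with |m| ≤ 18; P(S_18=m) = C(18,(18+m)/2)/2^18.
Total paths: 2^18 = 262144
Distribution: P(S=-18)=1/262144, P(S=-16)=18/262144, P(S=-14)=153/262144, P(S=-12)=816/262144, P(S=-10)=3060/262144, P(S=-8)=8568/262144, P(S=-6)=18564/262144, P(S=-4)=31824/262144, P(S=-2)=43758/262144, P(S=0)=48620/262144, P(S=2)=43758/262144, P(S=4)=31824/262144, P(S=6)=18564/262144, P(S=8)=8568/262144, P(S=10)=3060/262144, P(S=12)=816/262144, P(S=14)=153/262144, P(S=16)=18/262144, P(S=18)=1/262144
E[|S_18|] = Σ_m |m|·P(S_18=m) = 875160/262144 = 109395/32768

Answer: 109395/32768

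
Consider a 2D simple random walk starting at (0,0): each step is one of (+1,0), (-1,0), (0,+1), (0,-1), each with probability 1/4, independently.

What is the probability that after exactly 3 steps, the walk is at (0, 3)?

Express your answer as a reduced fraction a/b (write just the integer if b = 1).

Answer: 1/64

Derivation:
Let h be the number of horizontal steps (so 3-h are vertical). To end at (0,3) need (h+0)/2 right-steps and ((3-h)+3)/2 up-steps.
Sum over h with 0 ≤ h ≤ 0, h ≡ 0 (mod 2), 3-h ≡ 1 (mod 2):
h=0: C(3,0)·C(0,0)·C(3,3) = 1·1·1 = 1
Total favorable: 1
Total paths: 4^3 = 64
P = 1/64 = 1/64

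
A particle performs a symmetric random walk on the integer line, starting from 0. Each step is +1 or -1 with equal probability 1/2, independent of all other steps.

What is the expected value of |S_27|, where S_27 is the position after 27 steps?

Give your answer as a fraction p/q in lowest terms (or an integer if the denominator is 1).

S_27 takes values m ≡ 1 (mod 2) with |m| ≤ 27; P(S_27=m) = C(27,(27+m)/2)/2^27.
Total paths: 2^27 = 134217728
Distribution: P(S=-27)=1/134217728, P(S=-25)=27/134217728, P(S=-23)=351/134217728, P(S=-21)=2925/134217728, P(S=-19)=17550/134217728, P(S=-17)=80730/134217728, P(S=-15)=296010/134217728, P(S=-13)=888030/134217728, P(S=-11)=2220075/134217728, P(S=-9)=4686825/134217728, P(S=-7)=8436285/134217728, P(S=-5)=13037895/134217728, P(S=-3)=17383860/134217728, P(S=-1)=20058300/134217728, P(S=1)=20058300/134217728, P(S=3)=17383860/134217728, P(S=5)=13037895/134217728, P(S=7)=8436285/134217728, P(S=9)=4686825/134217728, P(S=11)=2220075/134217728, P(S=13)=888030/134217728, P(S=15)=296010/134217728, P(S=17)=80730/134217728, P(S=19)=17550/134217728, P(S=21)=2925/134217728, P(S=23)=351/134217728, P(S=25)=27/134217728, P(S=27)=1/134217728
E[|S_27|] = Σ_m |m|·P(S_27=m) = 561632400/134217728 = 35102025/8388608

Answer: 35102025/8388608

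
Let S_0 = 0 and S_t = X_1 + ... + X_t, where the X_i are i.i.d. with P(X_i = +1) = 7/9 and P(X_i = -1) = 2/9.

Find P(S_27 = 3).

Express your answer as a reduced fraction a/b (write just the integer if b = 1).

Answer: 37560749911717077893120/6461081889226673298932241

Derivation:
To reach position 3 after 27 steps: need 15 steps of +1 and 12 steps of -1.
Number of such sequences: C(27,15) = 17383860
Each has probability (7/9)^15 · (2/9)^12 = 19446011944726528/58149737003040059690390169
P = 17383860 · 19446011944726528/58149737003040059690390169 = 37560749911717077893120/6461081889226673298932241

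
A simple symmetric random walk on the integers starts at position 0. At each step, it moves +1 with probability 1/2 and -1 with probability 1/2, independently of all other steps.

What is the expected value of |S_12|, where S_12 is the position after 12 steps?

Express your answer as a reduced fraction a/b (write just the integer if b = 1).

S_12 takes values m ≡ 0 (mod 2) with |m| ≤ 12; P(S_12=m) = C(12,(12+m)/2)/2^12.
Total paths: 2^12 = 4096
Distribution: P(S=-12)=1/4096, P(S=-10)=12/4096, P(S=-8)=66/4096, P(S=-6)=220/4096, P(S=-4)=495/4096, P(S=-2)=792/4096, P(S=0)=924/4096, P(S=2)=792/4096, P(S=4)=495/4096, P(S=6)=220/4096, P(S=8)=66/4096, P(S=10)=12/4096, P(S=12)=1/4096
E[|S_12|] = Σ_m |m|·P(S_12=m) = 11088/4096 = 693/256

Answer: 693/256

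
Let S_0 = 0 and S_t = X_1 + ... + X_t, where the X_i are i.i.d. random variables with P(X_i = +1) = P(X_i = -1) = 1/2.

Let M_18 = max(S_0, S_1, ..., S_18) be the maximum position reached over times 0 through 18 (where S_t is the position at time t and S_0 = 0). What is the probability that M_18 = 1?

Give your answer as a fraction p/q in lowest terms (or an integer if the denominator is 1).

Let M_18 = max(S_0,...,S_18). Use the reflection principle: for j ≥ 1, #{paths with M_18 ≥ j} = #{S_18 ≥ j} + #{S_18 ≥ j+1}.
By reflection, #{M_18 ≥ 1} = #{S_18 ≥ 1} + #{S_18 ≥ 2} = 106762 + 106762 = 213524.
#{M_18 ≥ 2} = #{S_18 ≥ 2} + #{S_18 ≥ 3} = 106762 + 63004 = 169766.
#{M_18 = 1} = 213524 - 169766 = 43758.
P(M_18 = 1) = 43758/262144 = 21879/131072

Answer: 21879/131072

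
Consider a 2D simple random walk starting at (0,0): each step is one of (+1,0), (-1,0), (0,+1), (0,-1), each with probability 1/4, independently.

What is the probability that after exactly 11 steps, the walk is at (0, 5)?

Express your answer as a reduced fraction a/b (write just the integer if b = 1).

Answer: 27225/4194304

Derivation:
Let h be the number of horizontal steps (so 11-h are vertical). To end at (0,5) need (h+0)/2 right-steps and ((11-h)+5)/2 up-steps.
Sum over h with 0 ≤ h ≤ 6, h ≡ 0 (mod 2), 11-h ≡ 1 (mod 2):
h=0: C(11,0)·C(0,0)·C(11,8) = 1·1·165 = 165
h=2: C(11,2)·C(2,1)·C(9,7) = 55·2·36 = 3960
h=4: C(11,4)·C(4,2)·C(7,6) = 330·6·7 = 13860
h=6: C(11,6)·C(6,3)·C(5,5) = 462·20·1 = 9240
Total favorable: 27225
Total paths: 4^11 = 4194304
P = 27225/4194304 = 27225/4194304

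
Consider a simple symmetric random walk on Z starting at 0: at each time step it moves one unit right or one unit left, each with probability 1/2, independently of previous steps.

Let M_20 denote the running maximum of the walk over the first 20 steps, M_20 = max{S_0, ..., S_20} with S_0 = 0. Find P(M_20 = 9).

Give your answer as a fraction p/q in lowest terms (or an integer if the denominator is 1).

Answer: 969/65536

Derivation:
Let M_20 = max(S_0,...,S_20). Use the reflection principle: for j ≥ 1, #{paths with M_20 ≥ j} = #{S_20 ≥ j} + #{S_20 ≥ j+1}.
By reflection, #{M_20 ≥ 9} = #{S_20 ≥ 9} + #{S_20 ≥ 10} = 21700 + 21700 = 43400.
#{M_20 ≥ 10} = #{S_20 ≥ 10} + #{S_20 ≥ 11} = 21700 + 6196 = 27896.
#{M_20 = 9} = 43400 - 27896 = 15504.
P(M_20 = 9) = 15504/1048576 = 969/65536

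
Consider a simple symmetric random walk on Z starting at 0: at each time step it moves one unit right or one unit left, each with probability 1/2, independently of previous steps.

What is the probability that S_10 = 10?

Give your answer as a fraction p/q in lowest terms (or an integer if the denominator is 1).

To reach position 10 after 10 steps: need 10 steps of +1 and 0 of -1.
Favorable paths: C(10,10) = 1
Total paths: 2^10 = 1024
P = 1/1024 = 1/1024

Answer: 1/1024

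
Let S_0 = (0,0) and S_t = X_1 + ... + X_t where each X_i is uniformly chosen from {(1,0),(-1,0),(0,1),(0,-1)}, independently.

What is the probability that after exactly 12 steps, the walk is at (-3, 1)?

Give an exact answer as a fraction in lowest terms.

Answer: 49005/2097152

Derivation:
Let h be the number of horizontal steps (so 12-h are vertical). To end at (-3,1) need (h-3)/2 right-steps and ((12-h)+1)/2 up-steps.
Sum over h with 3 ≤ h ≤ 11, h ≡ 1 (mod 2), 12-h ≡ 1 (mod 2):
h=3: C(12,3)·C(3,0)·C(9,5) = 220·1·126 = 27720
h=5: C(12,5)·C(5,1)·C(7,4) = 792·5·35 = 138600
h=7: C(12,7)·C(7,2)·C(5,3) = 792·21·10 = 166320
h=9: C(12,9)·C(9,3)·C(3,2) = 220·84·3 = 55440
h=11: C(12,11)·C(11,4)·C(1,1) = 12·330·1 = 3960
Total favorable: 392040
Total paths: 4^12 = 16777216
P = 392040/16777216 = 49005/2097152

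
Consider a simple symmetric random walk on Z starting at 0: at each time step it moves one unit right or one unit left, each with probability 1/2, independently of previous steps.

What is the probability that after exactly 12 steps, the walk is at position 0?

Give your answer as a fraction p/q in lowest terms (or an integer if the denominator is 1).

To return to 0 after 12 steps: need exactly 6 steps of +1 and 6 of -1.
Favorable paths: C(12,6) = 924
Total paths: 2^12 = 4096
P = 924/4096 = 231/1024

Answer: 231/1024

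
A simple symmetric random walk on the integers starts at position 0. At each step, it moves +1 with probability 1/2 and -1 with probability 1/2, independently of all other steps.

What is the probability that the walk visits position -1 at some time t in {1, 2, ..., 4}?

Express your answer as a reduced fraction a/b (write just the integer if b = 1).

Count via complement. Let g(t,s) = #length-t paths at position s with S_1..S_t all ≠ -1.
g(t,s) = g(t-1,s-1) + g(t-1,s+1) for s ≠ -1; g(t,-1) = 0.
t=0: g(0,0)=1
t=1: g(1,1)=1
t=2: g(2,0)=1 g(2,2)=1
t=3: g(3,1)=2 g(3,3)=1
t=4: g(4,0)=2 g(4,2)=3 g(4,4)=1
Paths never hitting -1: Σ_s g(4,s) = 6
Paths hitting -1: 2^4 - 6 = 10
P = 10/16 = 5/8

Answer: 5/8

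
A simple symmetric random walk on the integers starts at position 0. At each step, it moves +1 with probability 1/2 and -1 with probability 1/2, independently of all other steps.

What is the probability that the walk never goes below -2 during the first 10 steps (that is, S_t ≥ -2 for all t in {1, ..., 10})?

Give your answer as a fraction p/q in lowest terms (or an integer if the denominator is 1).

Answer: 21/32

Derivation:
Let f(t,s) = #length-t paths at position s with S_1..S_t all ≥ -2.
f(t,s) = f(t-1,s-1) + f(t-1,s+1) for s ≥ -2; f(t,s) = 0 for s < -2.
t=0: f(0,0)=1
t=1: f(1,-1)=1 f(1,1)=1
t=2: f(2,-2)=1 f(2,0)=2 f(2,2)=1
t=3: f(3,-1)=3 f(3,1)=3 f(3,3)=1
t=4: f(4,-2)=3 f(4,0)=6 f(4,2)=4 f(4,4)=1
t=5: f(5,-1)=9 f(5,1)=10 f(5,3)=5 f(5,5)=1
t=6: f(6,-2)=9 f(6,0)=19 f(6,2)=15 f(6,4)=6 f(6,6)=1
t=7: f(7,-1)=28 f(7,1)=34 f(7,3)=21 f(7,5)=7 f(7,7)=1
t=8: f(8,-2)=28 f(8,0)=62 f(8,2)=55 f(8,4)=28 f(8,6)=8 f(8,8)=1
t=9: f(9,-1)=90 f(9,1)=117 f(9,3)=83 f(9,5)=36 f(9,7)=9 f(9,9)=1
t=10: f(10,-2)=90 f(10,0)=207 f(10,2)=200 f(10,4)=119 f(10,6)=45 f(10,8)=10 f(10,10)=1
Σ_s f(10,s) = 672
P = 672/1024 = 21/32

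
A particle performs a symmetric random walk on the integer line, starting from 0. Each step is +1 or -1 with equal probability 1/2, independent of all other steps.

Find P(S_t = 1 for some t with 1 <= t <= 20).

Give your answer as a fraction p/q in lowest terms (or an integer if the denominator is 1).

Answer: 215955/262144

Derivation:
Count via complement. Let g(t,s) = #length-t paths at position s with S_1..S_t all ≠ 1.
g(t,s) = g(t-1,s-1) + g(t-1,s+1) for s ≠ 1; g(t,1) = 0.
t=0: g(0,0)=1
t=1: g(1,-1)=1
t=2: g(2,-2)=1 g(2,0)=1
t=3: g(3,-3)=1 g(3,-1)=2
t=4: g(4,-4)=1 g(4,-2)=3 g(4,0)=2
t=5: g(5,-5)=1 g(5,-3)=4 g(5,-1)=5
t=6: g(6,-6)=1 g(6,-4)=5 g(6,-2)=9 g(6,0)=5
t=7: g(7,-7)=1 g(7,-5)=6 g(7,-3)=14 g(7,-1)=14
t=8: g(8,-8)=1 g(8,-6)=7 g(8,-4)=20 g(8,-2)=28 g(8,0)=14
t=9: g(9,-9)=1 g(9,-7)=8 g(9,-5)=27 g(9,-3)=48 g(9,-1)=42
t=10: g(10,-10)=1 g(10,-8)=9 g(10,-6)=35 g(10,-4)=75 g(10,-2)=90 g(10,0)=42
t=11: g(11,-11)=1 g(11,-9)=10 g(11,-7)=44 g(11,-5)=110 g(11,-3)=165 g(11,-1)=132
t=12: g(12,-12)=1 g(12,-10)=11 g(12,-8)=54 g(12,-6)=154 g(12,-4)=275 g(12,-2)=297 g(12,0)=132
t=13: g(13,-13)=1 g(13,-11)=12 g(13,-9)=65 g(13,-7)=208 g(13,-5)=429 g(13,-3)=572 g(13,-1)=429
t=14: g(14,-14)=1 g(14,-12)=13 g(14,-10)=77 g(14,-8)=273 g(14,-6)=637 g(14,-4)=1001 g(14,-2)=1001 g(14,0)=429
t=15: g(15,-15)=1 g(15,-13)=14 g(15,-11)=90 g(15,-9)=350 g(15,-7)=910 g(15,-5)=1638 g(15,-3)=2002 g(15,-1)=1430
t=16: g(16,-16)=1 g(16,-14)=15 g(16,-12)=104 g(16,-10)=440 g(16,-8)=1260 g(16,-6)=2548 g(16,-4)=3640 g(16,-2)=3432 g(16,0)=1430
t=17: g(17,-17)=1 g(17,-15)=16 g(17,-13)=119 g(17,-11)=544 g(17,-9)=1700 g(17,-7)=3808 g(17,-5)=6188 g(17,-3)=7072 g(17,-1)=4862
t=18: g(18,-18)=1 g(18,-16)=17 g(18,-14)=135 g(18,-12)=663 g(18,-10)=2244 g(18,-8)=5508 g(18,-6)=9996 g(18,-4)=13260 g(18,-2)=11934 g(18,0)=4862
t=19: g(19,-19)=1 g(19,-17)=18 g(19,-15)=152 g(19,-13)=798 g(19,-11)=2907 g(19,-9)=7752 g(19,-7)=15504 g(19,-5)=23256 g(19,-3)=25194 g(19,-1)=16796
t=20: g(20,-20)=1 g(20,-18)=19 g(20,-16)=170 g(20,-14)=950 g(20,-12)=3705 g(20,-10)=10659 g(20,-8)=23256 g(20,-6)=38760 g(20,-4)=48450 g(20,-2)=41990 g(20,0)=16796
Paths never hitting 1: Σ_s g(20,s) = 184756
Paths hitting 1: 2^20 - 184756 = 863820
P = 863820/1048576 = 215955/262144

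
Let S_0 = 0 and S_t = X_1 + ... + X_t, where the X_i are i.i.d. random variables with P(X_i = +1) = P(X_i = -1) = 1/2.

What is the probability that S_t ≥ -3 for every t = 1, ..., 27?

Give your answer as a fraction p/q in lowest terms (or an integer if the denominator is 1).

Let f(t,s) = #length-t paths at position s with S_1..S_t all ≥ -3.
f(t,s) = f(t-1,s-1) + f(t-1,s+1) for s ≥ -3; f(t,s) = 0 for s < -3.
t=0: f(0,0)=1
t=1: f(1,-1)=1 f(1,1)=1
t=2: f(2,-2)=1 f(2,0)=2 f(2,2)=1
t=3: f(3,-3)=1 f(3,-1)=3 f(3,1)=3 f(3,3)=1
t=4: f(4,-2)=4 f(4,0)=6 f(4,2)=4 f(4,4)=1
t=5: f(5,-3)=4 f(5,-1)=10 f(5,1)=10 f(5,3)=5 f(5,5)=1
t=6: f(6,-2)=14 f(6,0)=20 f(6,2)=15 f(6,4)=6 f(6,6)=1
t=7: f(7,-3)=14 f(7,-1)=34 f(7,1)=35 f(7,3)=21 f(7,5)=7 f(7,7)=1
t=8: f(8,-2)=48 f(8,0)=69 f(8,2)=56 f(8,4)=28 f(8,6)=8 f(8,8)=1
t=9: f(9,-3)=48 f(9,-1)=117 f(9,1)=125 f(9,3)=84 f(9,5)=36 f(9,7)=9 f(9,9)=1
t=10: f(10,-2)=165 f(10,0)=242 f(10,2)=209 f(10,4)=120 f(10,6)=45 f(10,8)=10 f(10,10)=1
t=11: f(11,-3)=165 f(11,-1)=407 f(11,1)=451 f(11,3)=329 f(11,5)=165 f(11,7)=55 f(11,9)=11 f(11,11)=1
t=12: f(12,-2)=572 f(12,0)=858 f(12,2)=780 f(12,4)=494 f(12,6)=220 f(12,8)=66 f(12,10)=12 f(12,12)=1
t=13: f(13,-3)=572 f(13,-1)=1430 f(13,1)=1638 f(13,3)=1274 f(13,5)=714 f(13,7)=286 f(13,9)=78 f(13,11)=13 f(13,13)=1
t=14: f(14,-2)=2002 f(14,0)=3068 f(14,2)=2912 f(14,4)=1988 f(14,6)=1000 f(14,8)=364 f(14,10)=91 f(14,12)=14 f(14,14)=1
t=15: f(15,-3)=2002 f(15,-1)=5070 f(15,1)=5980 f(15,3)=4900 f(15,5)=2988 f(15,7)=1364 f(15,9)=455 f(15,11)=105 f(15,13)=15 f(15,15)=1
t=16: f(16,-2)=7072 f(16,0)=11050 f(16,2)=10880 f(16,4)=7888 f(16,6)=4352 f(16,8)=1819 f(16,10)=560 f(16,12)=120 f(16,14)=16 f(16,16)=1
t=17: f(17,-3)=7072 f(17,-1)=18122 f(17,1)=21930 f(17,3)=18768 f(17,5)=12240 f(17,7)=6171 f(17,9)=2379 f(17,11)=680 f(17,13)=136 f(17,15)=17 f(17,17)=1
t=18: f(18,-2)=25194 f(18,0)=40052 f(18,2)=40698 f(18,4)=31008 f(18,6)=18411 f(18,8)=8550 f(18,10)=3059 f(18,12)=816 f(18,14)=153 f(18,16)=18 f(18,18)=1
t=19: f(19,-3)=25194 f(19,-1)=65246 f(19,1)=80750 f(19,3)=71706 f(19,5)=49419 f(19,7)=26961 f(19,9)=11609 f(19,11)=3875 f(19,13)=969 f(19,15)=171 f(19,17)=19 f(19,19)=1
t=20: f(20,-2)=90440 f(20,0)=145996 f(20,2)=152456 f(20,4)=121125 f(20,6)=76380 f(20,8)=38570 f(20,10)=15484 f(20,12)=4844 f(20,14)=1140 f(20,16)=190 f(20,18)=20 f(20,20)=1
t=21: f(21,-3)=90440 f(21,-1)=236436 f(21,1)=298452 f(21,3)=273581 f(21,5)=197505 f(21,7)=114950 f(21,9)=54054 f(21,11)=20328 f(21,13)=5984 f(21,15)=1330 f(21,17)=210 f(21,19)=21 f(21,21)=1
t=22: f(22,-2)=326876 f(22,0)=534888 f(22,2)=572033 f(22,4)=471086 f(22,6)=312455 f(22,8)=169004 f(22,10)=74382 f(22,12)=26312 f(22,14)=7314 f(22,16)=1540 f(22,18)=231 f(22,20)=22 f(22,22)=1
t=23: f(23,-3)=326876 f(23,-1)=861764 f(23,1)=1106921 f(23,3)=1043119 f(23,5)=783541 f(23,7)=481459 f(23,9)=243386 f(23,11)=100694 f(23,13)=33626 f(23,15)=8854 f(23,17)=1771 f(23,19)=253 f(23,21)=23 f(23,23)=1
t=24: f(24,-2)=1188640 f(24,0)=1968685 f(24,2)=2150040 f(24,4)=1826660 f(24,6)=1265000 f(24,8)=724845 f(24,10)=344080 f(24,12)=134320 f(24,14)=42480 f(24,16)=10625 f(24,18)=2024 f(24,20)=276 f(24,22)=24 f(24,24)=1
t=25: f(25,-3)=1188640 f(25,-1)=3157325 f(25,1)=4118725 f(25,3)=3976700 f(25,5)=3091660 f(25,7)=1989845 f(25,9)=1068925 f(25,11)=478400 f(25,13)=176800 f(25,15)=53105 f(25,17)=12649 f(25,19)=2300 f(25,21)=300 f(25,23)=25 f(25,25)=1
t=26: f(26,-2)=4345965 f(26,0)=7276050 f(26,2)=8095425 f(26,4)=7068360 f(26,6)=5081505 f(26,8)=3058770 f(26,10)=1547325 f(26,12)=655200 f(26,14)=229905 f(26,16)=65754 f(26,18)=14949 f(26,20)=2600 f(26,22)=325 f(26,24)=26 f(26,26)=1
t=27: f(27,-3)=4345965 f(27,-1)=11622015 f(27,1)=15371475 f(27,3)=15163785 f(27,5)=12149865 f(27,7)=8140275 f(27,9)=4606095 f(27,11)=2202525 f(27,13)=885105 f(27,15)=295659 f(27,17)=80703 f(27,19)=17549 f(27,21)=2925 f(27,23)=351 f(27,25)=27 f(27,27)=1
Σ_s f(27,s) = 74884320
P = 74884320/134217728 = 2340135/4194304

Answer: 2340135/4194304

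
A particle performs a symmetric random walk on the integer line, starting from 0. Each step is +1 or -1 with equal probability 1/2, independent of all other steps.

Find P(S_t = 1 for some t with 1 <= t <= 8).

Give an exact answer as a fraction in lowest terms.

Answer: 93/128

Derivation:
Count via complement. Let g(t,s) = #length-t paths at position s with S_1..S_t all ≠ 1.
g(t,s) = g(t-1,s-1) + g(t-1,s+1) for s ≠ 1; g(t,1) = 0.
t=0: g(0,0)=1
t=1: g(1,-1)=1
t=2: g(2,-2)=1 g(2,0)=1
t=3: g(3,-3)=1 g(3,-1)=2
t=4: g(4,-4)=1 g(4,-2)=3 g(4,0)=2
t=5: g(5,-5)=1 g(5,-3)=4 g(5,-1)=5
t=6: g(6,-6)=1 g(6,-4)=5 g(6,-2)=9 g(6,0)=5
t=7: g(7,-7)=1 g(7,-5)=6 g(7,-3)=14 g(7,-1)=14
t=8: g(8,-8)=1 g(8,-6)=7 g(8,-4)=20 g(8,-2)=28 g(8,0)=14
Paths never hitting 1: Σ_s g(8,s) = 70
Paths hitting 1: 2^8 - 70 = 186
P = 186/256 = 93/128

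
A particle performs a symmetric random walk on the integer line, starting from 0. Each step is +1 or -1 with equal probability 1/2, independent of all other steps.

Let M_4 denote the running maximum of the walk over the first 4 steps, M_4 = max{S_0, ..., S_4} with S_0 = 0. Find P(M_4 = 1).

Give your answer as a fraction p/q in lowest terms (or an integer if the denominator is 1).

Answer: 1/4

Derivation:
Let M_4 = max(S_0,...,S_4). Use the reflection principle: for j ≥ 1, #{paths with M_4 ≥ j} = #{S_4 ≥ j} + #{S_4 ≥ j+1}.
By reflection, #{M_4 ≥ 1} = #{S_4 ≥ 1} + #{S_4 ≥ 2} = 5 + 5 = 10.
#{M_4 ≥ 2} = #{S_4 ≥ 2} + #{S_4 ≥ 3} = 5 + 1 = 6.
#{M_4 = 1} = 10 - 6 = 4.
P(M_4 = 1) = 4/16 = 1/4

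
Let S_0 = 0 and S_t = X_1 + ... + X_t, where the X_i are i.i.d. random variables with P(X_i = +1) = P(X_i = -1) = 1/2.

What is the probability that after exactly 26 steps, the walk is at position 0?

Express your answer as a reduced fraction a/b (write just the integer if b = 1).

Answer: 1300075/8388608

Derivation:
To return to 0 after 26 steps: need exactly 13 steps of +1 and 13 of -1.
Favorable paths: C(26,13) = 10400600
Total paths: 2^26 = 67108864
P = 10400600/67108864 = 1300075/8388608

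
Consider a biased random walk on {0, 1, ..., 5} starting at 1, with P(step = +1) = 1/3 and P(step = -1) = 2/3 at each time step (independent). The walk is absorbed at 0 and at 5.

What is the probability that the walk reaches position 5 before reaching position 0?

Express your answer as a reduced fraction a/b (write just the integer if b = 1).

Answer: 1/31

Derivation:
Biased walk: p = 1/3, q = 2/3, r = q/p = 2
Gambler's ruin: P(hit 5 before 0 | start at 1) = (1 - r^a)/(1 - r^N)
r^1 = 2; r^5 = 32
P = (1 - 2) / (1 - 32) = -1 / -31 = 1/31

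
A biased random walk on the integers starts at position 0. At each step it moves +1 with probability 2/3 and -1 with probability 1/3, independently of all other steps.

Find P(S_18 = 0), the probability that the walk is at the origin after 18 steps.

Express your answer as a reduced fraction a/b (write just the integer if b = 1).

Answer: 24893440/387420489

Derivation:
To be at 0 after 18 steps: need exactly 9 steps of +1 and 9 of -1.
Number of such sequences: C(18,9) = 48620
Each has probability (2/3)^9 · (1/3)^9 = 512/387420489
P = 48620 · 512/387420489 = 24893440/387420489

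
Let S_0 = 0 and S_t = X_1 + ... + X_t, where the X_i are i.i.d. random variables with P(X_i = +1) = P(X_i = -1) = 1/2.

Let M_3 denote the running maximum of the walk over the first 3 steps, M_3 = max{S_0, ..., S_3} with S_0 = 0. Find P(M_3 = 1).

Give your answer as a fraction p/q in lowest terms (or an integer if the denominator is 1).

Answer: 3/8

Derivation:
Let M_3 = max(S_0,...,S_3). Use the reflection principle: for j ≥ 1, #{paths with M_3 ≥ j} = #{S_3 ≥ j} + #{S_3 ≥ j+1}.
By reflection, #{M_3 ≥ 1} = #{S_3 ≥ 1} + #{S_3 ≥ 2} = 4 + 1 = 5.
#{M_3 ≥ 2} = #{S_3 ≥ 2} + #{S_3 ≥ 3} = 1 + 1 = 2.
#{M_3 = 1} = 5 - 2 = 3.
P(M_3 = 1) = 3/8 = 3/8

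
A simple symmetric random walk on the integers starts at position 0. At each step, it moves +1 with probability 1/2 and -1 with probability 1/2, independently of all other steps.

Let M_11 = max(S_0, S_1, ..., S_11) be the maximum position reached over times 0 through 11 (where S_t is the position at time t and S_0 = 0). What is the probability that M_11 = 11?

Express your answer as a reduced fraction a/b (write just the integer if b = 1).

Answer: 1/2048

Derivation:
Let M_11 = max(S_0,...,S_11). Use the reflection principle: for j ≥ 1, #{paths with M_11 ≥ j} = #{S_11 ≥ j} + #{S_11 ≥ j+1}.
By reflection, #{M_11 ≥ 11} = #{S_11 ≥ 11} + #{S_11 ≥ 12} = 1 + 0 = 1.
#{M_11 ≥ 12} = #{S_11 ≥ 12} + #{S_11 ≥ 13} = 0 + 0 = 0.
#{M_11 = 11} = 1 - 0 = 1.
P(M_11 = 11) = 1/2048 = 1/2048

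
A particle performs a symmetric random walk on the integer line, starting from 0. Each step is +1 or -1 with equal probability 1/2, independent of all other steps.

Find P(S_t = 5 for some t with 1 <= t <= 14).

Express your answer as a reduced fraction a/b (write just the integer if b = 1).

Count via complement. Let g(t,s) = #length-t paths at position s with S_1..S_t all ≠ 5.
g(t,s) = g(t-1,s-1) + g(t-1,s+1) for s ≠ 5; g(t,5) = 0.
t=0: g(0,0)=1
t=1: g(1,-1)=1 g(1,1)=1
t=2: g(2,-2)=1 g(2,0)=2 g(2,2)=1
t=3: g(3,-3)=1 g(3,-1)=3 g(3,1)=3 g(3,3)=1
t=4: g(4,-4)=1 g(4,-2)=4 g(4,0)=6 g(4,2)=4 g(4,4)=1
t=5: g(5,-5)=1 g(5,-3)=5 g(5,-1)=10 g(5,1)=10 g(5,3)=5
t=6: g(6,-6)=1 g(6,-4)=6 g(6,-2)=15 g(6,0)=20 g(6,2)=15 g(6,4)=5
t=7: g(7,-7)=1 g(7,-5)=7 g(7,-3)=21 g(7,-1)=35 g(7,1)=35 g(7,3)=20
t=8: g(8,-8)=1 g(8,-6)=8 g(8,-4)=28 g(8,-2)=56 g(8,0)=70 g(8,2)=55 g(8,4)=20
t=9: g(9,-9)=1 g(9,-7)=9 g(9,-5)=36 g(9,-3)=84 g(9,-1)=126 g(9,1)=125 g(9,3)=75
t=10: g(10,-10)=1 g(10,-8)=10 g(10,-6)=45 g(10,-4)=120 g(10,-2)=210 g(10,0)=251 g(10,2)=200 g(10,4)=75
t=11: g(11,-11)=1 g(11,-9)=11 g(11,-7)=55 g(11,-5)=165 g(11,-3)=330 g(11,-1)=461 g(11,1)=451 g(11,3)=275
t=12: g(12,-12)=1 g(12,-10)=12 g(12,-8)=66 g(12,-6)=220 g(12,-4)=495 g(12,-2)=791 g(12,0)=912 g(12,2)=726 g(12,4)=275
t=13: g(13,-13)=1 g(13,-11)=13 g(13,-9)=78 g(13,-7)=286 g(13,-5)=715 g(13,-3)=1286 g(13,-1)=1703 g(13,1)=1638 g(13,3)=1001
t=14: g(14,-14)=1 g(14,-12)=14 g(14,-10)=91 g(14,-8)=364 g(14,-6)=1001 g(14,-4)=2001 g(14,-2)=2989 g(14,0)=3341 g(14,2)=2639 g(14,4)=1001
Paths never hitting 5: Σ_s g(14,s) = 13442
Paths hitting 5: 2^14 - 13442 = 2942
P = 2942/16384 = 1471/8192

Answer: 1471/8192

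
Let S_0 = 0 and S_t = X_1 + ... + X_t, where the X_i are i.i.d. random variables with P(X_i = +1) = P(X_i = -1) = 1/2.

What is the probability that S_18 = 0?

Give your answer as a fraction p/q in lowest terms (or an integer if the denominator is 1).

To return to 0 after 18 steps: need exactly 9 steps of +1 and 9 of -1.
Favorable paths: C(18,9) = 48620
Total paths: 2^18 = 262144
P = 48620/262144 = 12155/65536

Answer: 12155/65536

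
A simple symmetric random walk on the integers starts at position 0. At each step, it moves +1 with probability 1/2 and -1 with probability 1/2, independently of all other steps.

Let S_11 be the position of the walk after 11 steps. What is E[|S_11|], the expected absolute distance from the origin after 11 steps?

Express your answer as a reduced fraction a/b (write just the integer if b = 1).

S_11 takes values m ≡ 1 (mod 2) with |m| ≤ 11; P(S_11=m) = C(11,(11+m)/2)/2^11.
Total paths: 2^11 = 2048
Distribution: P(S=-11)=1/2048, P(S=-9)=11/2048, P(S=-7)=55/2048, P(S=-5)=165/2048, P(S=-3)=330/2048, P(S=-1)=462/2048, P(S=1)=462/2048, P(S=3)=330/2048, P(S=5)=165/2048, P(S=7)=55/2048, P(S=9)=11/2048, P(S=11)=1/2048
E[|S_11|] = Σ_m |m|·P(S_11=m) = 5544/2048 = 693/256

Answer: 693/256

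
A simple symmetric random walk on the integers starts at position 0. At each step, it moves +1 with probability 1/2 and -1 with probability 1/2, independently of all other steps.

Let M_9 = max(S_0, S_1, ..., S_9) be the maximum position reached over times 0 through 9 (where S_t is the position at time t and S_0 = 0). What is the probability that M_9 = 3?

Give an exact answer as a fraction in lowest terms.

Let M_9 = max(S_0,...,S_9). Use the reflection principle: for j ≥ 1, #{paths with M_9 ≥ j} = #{S_9 ≥ j} + #{S_9 ≥ j+1}.
By reflection, #{M_9 ≥ 3} = #{S_9 ≥ 3} + #{S_9 ≥ 4} = 130 + 46 = 176.
#{M_9 ≥ 4} = #{S_9 ≥ 4} + #{S_9 ≥ 5} = 46 + 46 = 92.
#{M_9 = 3} = 176 - 92 = 84.
P(M_9 = 3) = 84/512 = 21/128

Answer: 21/128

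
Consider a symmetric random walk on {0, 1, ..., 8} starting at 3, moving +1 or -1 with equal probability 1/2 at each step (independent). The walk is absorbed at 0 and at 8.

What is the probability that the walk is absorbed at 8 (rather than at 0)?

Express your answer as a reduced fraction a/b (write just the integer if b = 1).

Symmetric walk (p = 1/2): the harmonic-function argument gives P(hit 8 before 0 | start at 3) = a/N.
P = 3/8 = 3/8

Answer: 3/8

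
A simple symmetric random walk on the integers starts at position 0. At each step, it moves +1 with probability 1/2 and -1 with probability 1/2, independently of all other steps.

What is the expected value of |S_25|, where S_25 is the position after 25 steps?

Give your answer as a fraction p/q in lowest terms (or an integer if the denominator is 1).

S_25 takes values m ≡ 1 (mod 2) with |m| ≤ 25; P(S_25=m) = C(25,(25+m)/2)/2^25.
Total paths: 2^25 = 33554432
Distribution: P(S=-25)=1/33554432, P(S=-23)=25/33554432, P(S=-21)=300/33554432, P(S=-19)=2300/33554432, P(S=-17)=12650/33554432, P(S=-15)=53130/33554432, P(S=-13)=177100/33554432, P(S=-11)=480700/33554432, P(S=-9)=1081575/33554432, P(S=-7)=2042975/33554432, P(S=-5)=3268760/33554432, P(S=-3)=4457400/33554432, P(S=-1)=5200300/33554432, P(S=1)=5200300/33554432, P(S=3)=4457400/33554432, P(S=5)=3268760/33554432, P(S=7)=2042975/33554432, P(S=9)=1081575/33554432, P(S=11)=480700/33554432, P(S=13)=177100/33554432, P(S=15)=53130/33554432, P(S=17)=12650/33554432, P(S=19)=2300/33554432, P(S=21)=300/33554432, P(S=23)=25/33554432, P(S=25)=1/33554432
E[|S_25|] = Σ_m |m|·P(S_25=m) = 135207800/33554432 = 16900975/4194304

Answer: 16900975/4194304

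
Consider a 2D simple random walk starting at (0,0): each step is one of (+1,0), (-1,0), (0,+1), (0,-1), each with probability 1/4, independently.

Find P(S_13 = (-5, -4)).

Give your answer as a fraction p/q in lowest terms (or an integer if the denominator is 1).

Answer: 16731/8388608

Derivation:
Let h be the number of horizontal steps (so 13-h are vertical). To end at (-5,-4) need (h-5)/2 right-steps and ((13-h)-4)/2 up-steps.
Sum over h with 5 ≤ h ≤ 9, h ≡ 1 (mod 2), 13-h ≡ 0 (mod 2):
h=5: C(13,5)·C(5,0)·C(8,2) = 1287·1·28 = 36036
h=7: C(13,7)·C(7,1)·C(6,1) = 1716·7·6 = 72072
h=9: C(13,9)·C(9,2)·C(4,0) = 715·36·1 = 25740
Total favorable: 133848
Total paths: 4^13 = 67108864
P = 133848/67108864 = 16731/8388608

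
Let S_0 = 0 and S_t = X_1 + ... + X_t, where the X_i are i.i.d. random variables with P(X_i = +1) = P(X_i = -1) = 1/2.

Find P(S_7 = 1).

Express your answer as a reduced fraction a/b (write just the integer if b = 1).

To reach position 1 after 7 steps: need 4 steps of +1 and 3 of -1.
Favorable paths: C(7,4) = 35
Total paths: 2^7 = 128
P = 35/128 = 35/128

Answer: 35/128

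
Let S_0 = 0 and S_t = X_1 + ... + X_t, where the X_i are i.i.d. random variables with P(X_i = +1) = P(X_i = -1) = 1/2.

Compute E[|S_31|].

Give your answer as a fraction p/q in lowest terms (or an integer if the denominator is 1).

S_31 takes values m ≡ 1 (mod 2) with |m| ≤ 31; P(S_31=m) = C(31,(31+m)/2)/2^31.
Total paths: 2^31 = 2147483648
Distribution: P(S=-31)=1/2147483648, P(S=-29)=31/2147483648, P(S=-27)=465/2147483648, P(S=-25)=4495/2147483648, P(S=-23)=31465/2147483648, P(S=-21)=169911/2147483648, P(S=-19)=736281/2147483648, P(S=-17)=2629575/2147483648, P(S=-15)=7888725/2147483648, P(S=-13)=20160075/2147483648, P(S=-11)=44352165/2147483648, P(S=-9)=84672315/2147483648, P(S=-7)=141120525/2147483648, P(S=-5)=206253075/2147483648, P(S=-3)=265182525/2147483648, P(S=-1)=300540195/2147483648, P(S=1)=300540195/2147483648, P(S=3)=265182525/2147483648, P(S=5)=206253075/2147483648, P(S=7)=141120525/2147483648, P(S=9)=84672315/2147483648, P(S=11)=44352165/2147483648, P(S=13)=20160075/2147483648, P(S=15)=7888725/2147483648, P(S=17)=2629575/2147483648, P(S=19)=736281/2147483648, P(S=21)=169911/2147483648, P(S=23)=31465/2147483648, P(S=25)=4495/2147483648, P(S=27)=465/2147483648, P(S=29)=31/2147483648, P(S=31)=1/2147483648
E[|S_31|] = Σ_m |m|·P(S_31=m) = 9617286240/2147483648 = 300540195/67108864

Answer: 300540195/67108864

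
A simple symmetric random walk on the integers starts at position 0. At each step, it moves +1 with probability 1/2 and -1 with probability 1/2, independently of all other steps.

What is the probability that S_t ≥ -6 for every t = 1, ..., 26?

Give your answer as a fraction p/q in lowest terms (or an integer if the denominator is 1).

Let f(t,s) = #length-t paths at position s with S_1..S_t all ≥ -6.
f(t,s) = f(t-1,s-1) + f(t-1,s+1) for s ≥ -6; f(t,s) = 0 for s < -6.
t=0: f(0,0)=1
t=1: f(1,-1)=1 f(1,1)=1
t=2: f(2,-2)=1 f(2,0)=2 f(2,2)=1
t=3: f(3,-3)=1 f(3,-1)=3 f(3,1)=3 f(3,3)=1
t=4: f(4,-4)=1 f(4,-2)=4 f(4,0)=6 f(4,2)=4 f(4,4)=1
t=5: f(5,-5)=1 f(5,-3)=5 f(5,-1)=10 f(5,1)=10 f(5,3)=5 f(5,5)=1
t=6: f(6,-6)=1 f(6,-4)=6 f(6,-2)=15 f(6,0)=20 f(6,2)=15 f(6,4)=6 f(6,6)=1
t=7: f(7,-5)=7 f(7,-3)=21 f(7,-1)=35 f(7,1)=35 f(7,3)=21 f(7,5)=7 f(7,7)=1
t=8: f(8,-6)=7 f(8,-4)=28 f(8,-2)=56 f(8,0)=70 f(8,2)=56 f(8,4)=28 f(8,6)=8 f(8,8)=1
t=9: f(9,-5)=35 f(9,-3)=84 f(9,-1)=126 f(9,1)=126 f(9,3)=84 f(9,5)=36 f(9,7)=9 f(9,9)=1
t=10: f(10,-6)=35 f(10,-4)=119 f(10,-2)=210 f(10,0)=252 f(10,2)=210 f(10,4)=120 f(10,6)=45 f(10,8)=10 f(10,10)=1
t=11: f(11,-5)=154 f(11,-3)=329 f(11,-1)=462 f(11,1)=462 f(11,3)=330 f(11,5)=165 f(11,7)=55 f(11,9)=11 f(11,11)=1
t=12: f(12,-6)=154 f(12,-4)=483 f(12,-2)=791 f(12,0)=924 f(12,2)=792 f(12,4)=495 f(12,6)=220 f(12,8)=66 f(12,10)=12 f(12,12)=1
t=13: f(13,-5)=637 f(13,-3)=1274 f(13,-1)=1715 f(13,1)=1716 f(13,3)=1287 f(13,5)=715 f(13,7)=286 f(13,9)=78 f(13,11)=13 f(13,13)=1
t=14: f(14,-6)=637 f(14,-4)=1911 f(14,-2)=2989 f(14,0)=3431 f(14,2)=3003 f(14,4)=2002 f(14,6)=1001 f(14,8)=364 f(14,10)=91 f(14,12)=14 f(14,14)=1
t=15: f(15,-5)=2548 f(15,-3)=4900 f(15,-1)=6420 f(15,1)=6434 f(15,3)=5005 f(15,5)=3003 f(15,7)=1365 f(15,9)=455 f(15,11)=105 f(15,13)=15 f(15,15)=1
t=16: f(16,-6)=2548 f(16,-4)=7448 f(16,-2)=11320 f(16,0)=12854 f(16,2)=11439 f(16,4)=8008 f(16,6)=4368 f(16,8)=1820 f(16,10)=560 f(16,12)=120 f(16,14)=16 f(16,16)=1
t=17: f(17,-5)=9996 f(17,-3)=18768 f(17,-1)=24174 f(17,1)=24293 f(17,3)=19447 f(17,5)=12376 f(17,7)=6188 f(17,9)=2380 f(17,11)=680 f(17,13)=136 f(17,15)=17 f(17,17)=1
t=18: f(18,-6)=9996 f(18,-4)=28764 f(18,-2)=42942 f(18,0)=48467 f(18,2)=43740 f(18,4)=31823 f(18,6)=18564 f(18,8)=8568 f(18,10)=3060 f(18,12)=816 f(18,14)=153 f(18,16)=18 f(18,18)=1
t=19: f(19,-5)=38760 f(19,-3)=71706 f(19,-1)=91409 f(19,1)=92207 f(19,3)=75563 f(19,5)=50387 f(19,7)=27132 f(19,9)=11628 f(19,11)=3876 f(19,13)=969 f(19,15)=171 f(19,17)=19 f(19,19)=1
t=20: f(20,-6)=38760 f(20,-4)=110466 f(20,-2)=163115 f(20,0)=183616 f(20,2)=167770 f(20,4)=125950 f(20,6)=77519 f(20,8)=38760 f(20,10)=15504 f(20,12)=4845 f(20,14)=1140 f(20,16)=190 f(20,18)=20 f(20,20)=1
t=21: f(21,-5)=149226 f(21,-3)=273581 f(21,-1)=346731 f(21,1)=351386 f(21,3)=293720 f(21,5)=203469 f(21,7)=116279 f(21,9)=54264 f(21,11)=20349 f(21,13)=5985 f(21,15)=1330 f(21,17)=210 f(21,19)=21 f(21,21)=1
t=22: f(22,-6)=149226 f(22,-4)=422807 f(22,-2)=620312 f(22,0)=698117 f(22,2)=645106 f(22,4)=497189 f(22,6)=319748 f(22,8)=170543 f(22,10)=74613 f(22,12)=26334 f(22,14)=7315 f(22,16)=1540 f(22,18)=231 f(22,20)=22 f(22,22)=1
t=23: f(23,-5)=572033 f(23,-3)=1043119 f(23,-1)=1318429 f(23,1)=1343223 f(23,3)=1142295 f(23,5)=816937 f(23,7)=490291 f(23,9)=245156 f(23,11)=100947 f(23,13)=33649 f(23,15)=8855 f(23,17)=1771 f(23,19)=253 f(23,21)=23 f(23,23)=1
t=24: f(24,-6)=572033 f(24,-4)=1615152 f(24,-2)=2361548 f(24,0)=2661652 f(24,2)=2485518 f(24,4)=1959232 f(24,6)=1307228 f(24,8)=735447 f(24,10)=346103 f(24,12)=134596 f(24,14)=42504 f(24,16)=10626 f(24,18)=2024 f(24,20)=276 f(24,22)=24 f(24,24)=1
t=25: f(25,-5)=2187185 f(25,-3)=3976700 f(25,-1)=5023200 f(25,1)=5147170 f(25,3)=4444750 f(25,5)=3266460 f(25,7)=2042675 f(25,9)=1081550 f(25,11)=480699 f(25,13)=177100 f(25,15)=53130 f(25,17)=12650 f(25,19)=2300 f(25,21)=300 f(25,23)=25 f(25,25)=1
t=26: f(26,-6)=2187185 f(26,-4)=6163885 f(26,-2)=8999900 f(26,0)=10170370 f(26,2)=9591920 f(26,4)=7711210 f(26,6)=5309135 f(26,8)=3124225 f(26,10)=1562249 f(26,12)=657799 f(26,14)=230230 f(26,16)=65780 f(26,18)=14950 f(26,20)=2600 f(26,22)=325 f(26,24)=26 f(26,26)=1
Σ_s f(26,s) = 55791790
P = 55791790/67108864 = 27895895/33554432

Answer: 27895895/33554432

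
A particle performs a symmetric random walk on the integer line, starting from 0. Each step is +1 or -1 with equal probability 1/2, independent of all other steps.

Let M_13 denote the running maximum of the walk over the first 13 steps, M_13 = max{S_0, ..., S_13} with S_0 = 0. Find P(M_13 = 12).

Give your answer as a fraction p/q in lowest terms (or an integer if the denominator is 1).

Answer: 1/8192

Derivation:
Let M_13 = max(S_0,...,S_13). Use the reflection principle: for j ≥ 1, #{paths with M_13 ≥ j} = #{S_13 ≥ j} + #{S_13 ≥ j+1}.
By reflection, #{M_13 ≥ 12} = #{S_13 ≥ 12} + #{S_13 ≥ 13} = 1 + 1 = 2.
#{M_13 ≥ 13} = #{S_13 ≥ 13} + #{S_13 ≥ 14} = 1 + 0 = 1.
#{M_13 = 12} = 2 - 1 = 1.
P(M_13 = 12) = 1/8192 = 1/8192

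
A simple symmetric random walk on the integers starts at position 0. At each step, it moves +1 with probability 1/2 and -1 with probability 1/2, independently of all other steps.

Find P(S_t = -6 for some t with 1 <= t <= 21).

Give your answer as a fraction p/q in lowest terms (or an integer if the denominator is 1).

Answer: 24805/131072

Derivation:
Count via complement. Let g(t,s) = #length-t paths at position s with S_1..S_t all ≠ -6.
g(t,s) = g(t-1,s-1) + g(t-1,s+1) for s ≠ -6; g(t,-6) = 0.
t=0: g(0,0)=1
t=1: g(1,-1)=1 g(1,1)=1
t=2: g(2,-2)=1 g(2,0)=2 g(2,2)=1
t=3: g(3,-3)=1 g(3,-1)=3 g(3,1)=3 g(3,3)=1
t=4: g(4,-4)=1 g(4,-2)=4 g(4,0)=6 g(4,2)=4 g(4,4)=1
t=5: g(5,-5)=1 g(5,-3)=5 g(5,-1)=10 g(5,1)=10 g(5,3)=5 g(5,5)=1
t=6: g(6,-4)=6 g(6,-2)=15 g(6,0)=20 g(6,2)=15 g(6,4)=6 g(6,6)=1
t=7: g(7,-5)=6 g(7,-3)=21 g(7,-1)=35 g(7,1)=35 g(7,3)=21 g(7,5)=7 g(7,7)=1
t=8: g(8,-4)=27 g(8,-2)=56 g(8,0)=70 g(8,2)=56 g(8,4)=28 g(8,6)=8 g(8,8)=1
t=9: g(9,-5)=27 g(9,-3)=83 g(9,-1)=126 g(9,1)=126 g(9,3)=84 g(9,5)=36 g(9,7)=9 g(9,9)=1
t=10: g(10,-4)=110 g(10,-2)=209 g(10,0)=252 g(10,2)=210 g(10,4)=120 g(10,6)=45 g(10,8)=10 g(10,10)=1
t=11: g(11,-5)=110 g(11,-3)=319 g(11,-1)=461 g(11,1)=462 g(11,3)=330 g(11,5)=165 g(11,7)=55 g(11,9)=11 g(11,11)=1
t=12: g(12,-4)=429 g(12,-2)=780 g(12,0)=923 g(12,2)=792 g(12,4)=495 g(12,6)=220 g(12,8)=66 g(12,10)=12 g(12,12)=1
t=13: g(13,-5)=429 g(13,-3)=1209 g(13,-1)=1703 g(13,1)=1715 g(13,3)=1287 g(13,5)=715 g(13,7)=286 g(13,9)=78 g(13,11)=13 g(13,13)=1
t=14: g(14,-4)=1638 g(14,-2)=2912 g(14,0)=3418 g(14,2)=3002 g(14,4)=2002 g(14,6)=1001 g(14,8)=364 g(14,10)=91 g(14,12)=14 g(14,14)=1
t=15: g(15,-5)=1638 g(15,-3)=4550 g(15,-1)=6330 g(15,1)=6420 g(15,3)=5004 g(15,5)=3003 g(15,7)=1365 g(15,9)=455 g(15,11)=105 g(15,13)=15 g(15,15)=1
t=16: g(16,-4)=6188 g(16,-2)=10880 g(16,0)=12750 g(16,2)=11424 g(16,4)=8007 g(16,6)=4368 g(16,8)=1820 g(16,10)=560 g(16,12)=120 g(16,14)=16 g(16,16)=1
t=17: g(17,-5)=6188 g(17,-3)=17068 g(17,-1)=23630 g(17,1)=24174 g(17,3)=19431 g(17,5)=12375 g(17,7)=6188 g(17,9)=2380 g(17,11)=680 g(17,13)=136 g(17,15)=17 g(17,17)=1
t=18: g(18,-4)=23256 g(18,-2)=40698 g(18,0)=47804 g(18,2)=43605 g(18,4)=31806 g(18,6)=18563 g(18,8)=8568 g(18,10)=3060 g(18,12)=816 g(18,14)=153 g(18,16)=18 g(18,18)=1
t=19: g(19,-5)=23256 g(19,-3)=63954 g(19,-1)=88502 g(19,1)=91409 g(19,3)=75411 g(19,5)=50369 g(19,7)=27131 g(19,9)=11628 g(19,11)=3876 g(19,13)=969 g(19,15)=171 g(19,17)=19 g(19,19)=1
t=20: g(20,-4)=87210 g(20,-2)=152456 g(20,0)=179911 g(20,2)=166820 g(20,4)=125780 g(20,6)=77500 g(20,8)=38759 g(20,10)=15504 g(20,12)=4845 g(20,14)=1140 g(20,16)=190 g(20,18)=20 g(20,20)=1
t=21: g(21,-5)=87210 g(21,-3)=239666 g(21,-1)=332367 g(21,1)=346731 g(21,3)=292600 g(21,5)=203280 g(21,7)=116259 g(21,9)=54263 g(21,11)=20349 g(21,13)=5985 g(21,15)=1330 g(21,17)=210 g(21,19)=21 g(21,21)=1
Paths never hitting -6: Σ_s g(21,s) = 1700272
Paths hitting -6: 2^21 - 1700272 = 396880
P = 396880/2097152 = 24805/131072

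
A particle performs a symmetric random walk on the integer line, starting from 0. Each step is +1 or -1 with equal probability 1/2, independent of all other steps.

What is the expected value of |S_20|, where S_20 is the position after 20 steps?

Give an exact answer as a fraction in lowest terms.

S_20 takes values m ≡ 0 (mod 2) with |m| ≤ 20; P(S_20=m) = C(20,(20+m)/2)/2^20.
Total paths: 2^20 = 1048576
Distribution: P(S=-20)=1/1048576, P(S=-18)=20/1048576, P(S=-16)=190/1048576, P(S=-14)=1140/1048576, P(S=-12)=4845/1048576, P(S=-10)=15504/1048576, P(S=-8)=38760/1048576, P(S=-6)=77520/1048576, P(S=-4)=125970/1048576, P(S=-2)=167960/1048576, P(S=0)=184756/1048576, P(S=2)=167960/1048576, P(S=4)=125970/1048576, P(S=6)=77520/1048576, P(S=8)=38760/1048576, P(S=10)=15504/1048576, P(S=12)=4845/1048576, P(S=14)=1140/1048576, P(S=16)=190/1048576, P(S=18)=20/1048576, P(S=20)=1/1048576
E[|S_20|] = Σ_m |m|·P(S_20=m) = 3695120/1048576 = 230945/65536

Answer: 230945/65536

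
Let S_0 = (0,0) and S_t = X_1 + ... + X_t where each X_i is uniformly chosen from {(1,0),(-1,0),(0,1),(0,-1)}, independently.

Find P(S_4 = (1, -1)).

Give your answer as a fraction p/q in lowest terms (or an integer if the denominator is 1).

Answer: 3/32

Derivation:
Let h be the number of horizontal steps (so 4-h are vertical). To end at (1,-1) need (h+1)/2 right-steps and ((4-h)-1)/2 up-steps.
Sum over h with 1 ≤ h ≤ 3, h ≡ 1 (mod 2), 4-h ≡ 1 (mod 2):
h=1: C(4,1)·C(1,1)·C(3,1) = 4·1·3 = 12
h=3: C(4,3)·C(3,2)·C(1,0) = 4·3·1 = 12
Total favorable: 24
Total paths: 4^4 = 256
P = 24/256 = 3/32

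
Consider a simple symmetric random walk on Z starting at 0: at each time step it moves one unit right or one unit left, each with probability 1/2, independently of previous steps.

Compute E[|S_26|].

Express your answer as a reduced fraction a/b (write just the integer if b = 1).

S_26 takes values m ≡ 0 (mod 2) with |m| ≤ 26; P(S_26=m) = C(26,(26+m)/2)/2^26.
Total paths: 2^26 = 67108864
Distribution: P(S=-26)=1/67108864, P(S=-24)=26/67108864, P(S=-22)=325/67108864, P(S=-20)=2600/67108864, P(S=-18)=14950/67108864, P(S=-16)=65780/67108864, P(S=-14)=230230/67108864, P(S=-12)=657800/67108864, P(S=-10)=1562275/67108864, P(S=-8)=3124550/67108864, P(S=-6)=5311735/67108864, P(S=-4)=7726160/67108864, P(S=-2)=9657700/67108864, P(S=0)=10400600/67108864, P(S=2)=9657700/67108864, P(S=4)=7726160/67108864, P(S=6)=5311735/67108864, P(S=8)=3124550/67108864, P(S=10)=1562275/67108864, P(S=12)=657800/67108864, P(S=14)=230230/67108864, P(S=16)=65780/67108864, P(S=18)=14950/67108864, P(S=20)=2600/67108864, P(S=22)=325/67108864, P(S=24)=26/67108864, P(S=26)=1/67108864
E[|S_26|] = Σ_m |m|·P(S_26=m) = 270415600/67108864 = 16900975/4194304

Answer: 16900975/4194304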